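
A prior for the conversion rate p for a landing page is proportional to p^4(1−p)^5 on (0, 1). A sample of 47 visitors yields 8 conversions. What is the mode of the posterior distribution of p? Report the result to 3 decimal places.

p̂_MAP = 0.214

The prior density ∝ p^4(1−p)^5 is the kernel of Beta(5, 6).
Data: 8 successes in 47 trials. The binomial likelihood contributes p^8(1−p)^39, so the posterior is Beta(5+8, 6+39) = Beta(13, 45).
For Beta(a, b) with a, b > 1 the mode is (a−1)/(a+b−2) = 12/56 ≈ 0.214.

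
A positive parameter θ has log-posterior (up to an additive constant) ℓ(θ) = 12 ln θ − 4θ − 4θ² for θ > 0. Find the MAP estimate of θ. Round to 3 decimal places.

ℓ'(θ) = 12/θ − 4 − 8θ. Setting this to zero and multiplying by θ: 8θ² + 4θ − 12 = 0.
θ = (−4 + √(4² + 4·8·12)) / (2·8) = (−4 + √400) / 16 = (−4 + 20)/16 = 1.
ℓ''(θ) = −12/θ² − 8 < 0, confirming a maximum.

θ̂_MAP = 1.000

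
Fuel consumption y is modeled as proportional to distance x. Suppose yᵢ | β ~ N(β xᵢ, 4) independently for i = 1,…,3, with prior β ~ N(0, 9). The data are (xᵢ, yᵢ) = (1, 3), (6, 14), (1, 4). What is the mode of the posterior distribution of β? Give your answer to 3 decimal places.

log p(β | y) = −Σ(yᵢ − βxᵢ)²/(2·4) − β²/(2·9) + const.
Setting the derivative to zero: Σxᵢ(yᵢ − βxᵢ)/4 − β/9 = 0, so β = Σxᵢyᵢ / (Σxᵢ² + σ²/τ²).
Σxᵢyᵢ = 1·3 + 6·14 + 1·4 = 91; Σxᵢ² = 38; σ²/τ² = 4/9.
β̂_MAP = 91 / (38 + 4/9) = 91/(346/9) = 819/346 ≈ 2.367.

β̂_MAP = 2.367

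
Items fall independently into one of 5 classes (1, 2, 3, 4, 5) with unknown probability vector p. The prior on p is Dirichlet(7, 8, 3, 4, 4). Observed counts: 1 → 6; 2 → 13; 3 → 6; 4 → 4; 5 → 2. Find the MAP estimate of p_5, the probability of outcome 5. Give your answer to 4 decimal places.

MAP estimate: 0.0962

The posterior is Dirichlet(αᵢ + nᵢ) = Dirichlet(13, 21, 9, 8, 6).
For a Dirichlet(a₁,…,a_K) with all aᵢ > 1, the mode has j-th component (aⱼ − 1)/(Σaᵢ − K).
Here Σaᵢ = 57 and K = 5, so p_5 = (6 − 1)/(57 − 5) = 5/52 ≈ 0.0962.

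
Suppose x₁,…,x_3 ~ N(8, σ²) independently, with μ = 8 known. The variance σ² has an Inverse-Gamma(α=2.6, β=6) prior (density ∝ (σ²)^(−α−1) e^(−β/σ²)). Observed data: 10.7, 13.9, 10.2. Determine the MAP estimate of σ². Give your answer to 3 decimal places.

σ̂²_MAP = 5.778

Sum of squared deviations about the known mean: SS = (10.7−8)² + (13.9−8)² + (10.2−8)² = 46.94.
The Normal likelihood contributes (σ²)^(−n/2) exp(−SS/(2σ²)), so the posterior is Inverse-Gamma(α + n/2, β + SS/2) = Inverse-Gamma(4.1, 29.47).
The mode of Inverse-Gamma(a, b) is b/(a+1) = 29.47/5.1 ≈ 5.778.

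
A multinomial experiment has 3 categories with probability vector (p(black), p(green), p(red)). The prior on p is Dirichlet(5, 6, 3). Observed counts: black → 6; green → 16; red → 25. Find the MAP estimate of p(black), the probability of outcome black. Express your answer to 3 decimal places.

The posterior is Dirichlet(αᵢ + nᵢ) = Dirichlet(11, 22, 28).
For a Dirichlet(a₁,…,a_K) with all aᵢ > 1, the mode has j-th component (aⱼ − 1)/(Σaᵢ − K).
Here Σaᵢ = 61 and K = 3, so p(black) = (11 − 1)/(61 − 3) = 10/58 ≈ 0.172.

MAP estimate of p(black) = 0.172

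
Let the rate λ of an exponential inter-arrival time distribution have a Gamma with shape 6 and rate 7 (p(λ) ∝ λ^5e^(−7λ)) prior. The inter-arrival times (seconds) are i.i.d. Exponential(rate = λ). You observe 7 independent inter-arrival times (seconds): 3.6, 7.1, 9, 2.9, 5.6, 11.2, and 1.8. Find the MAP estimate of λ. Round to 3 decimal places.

λ̂_MAP = 0.249

The Exponential(rate=λ) likelihood is ∝ λ^n e^(−λΣtᵢ). Here n = 7 and Σtᵢ = 3.6 + 7.1 + 9 + 2.9 + 5.6 + 11.2 + 1.8 = 41.2.
Posterior ∝ λ^5e^(−7λ) · λ^7e^(−41.2λ) = λ^12e^(−48.2λ), i.e. Gamma(13, 48.2).
Mode = (a−1)/b = 12/48.2 ≈ 0.249.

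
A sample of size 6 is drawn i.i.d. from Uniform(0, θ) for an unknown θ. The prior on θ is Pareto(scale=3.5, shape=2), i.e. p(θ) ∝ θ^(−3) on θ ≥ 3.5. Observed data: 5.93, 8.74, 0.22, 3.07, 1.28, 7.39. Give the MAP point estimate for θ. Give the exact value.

θ̂_MAP = 8.74

The Uniform(0, θ) likelihood is θ^(−n) for θ ≥ max(xᵢ), zero otherwise. Here max(xᵢ) = 8.74.
Posterior ∝ θ^(−3) · θ^(−6) = θ^(−9) on θ ≥ max(3.5, 8.74) = 8.74.
This density is strictly decreasing in θ, so the posterior mode lies at the lower boundary of the support.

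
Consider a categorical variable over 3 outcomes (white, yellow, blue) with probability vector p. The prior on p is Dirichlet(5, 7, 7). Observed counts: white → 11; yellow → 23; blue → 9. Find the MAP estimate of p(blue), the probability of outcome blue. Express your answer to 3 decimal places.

The posterior is Dirichlet(αᵢ + nᵢ) = Dirichlet(16, 30, 16).
For a Dirichlet(a₁,…,a_K) with all aᵢ > 1, the mode has j-th component (aⱼ − 1)/(Σaᵢ − K).
Here Σaᵢ = 62 and K = 3, so p(blue) = (16 − 1)/(62 − 3) = 15/59 ≈ 0.254.

MAP estimate of p(blue) = 0.254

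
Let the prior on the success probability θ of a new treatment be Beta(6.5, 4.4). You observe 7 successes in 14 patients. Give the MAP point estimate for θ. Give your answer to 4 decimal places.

Prior: Beta(6.5, 4.4).
Data: 7 successes in 14 trials. The binomial likelihood contributes θ^7(1−θ)^7, so the posterior is Beta(6.5+7, 4.4+7) = Beta(13.5, 11.4).
For Beta(a, b) with a, b > 1 the mode is (a−1)/(a+b−2) = 12.5/22.9 ≈ 0.5459.

θ̂_MAP = 0.5459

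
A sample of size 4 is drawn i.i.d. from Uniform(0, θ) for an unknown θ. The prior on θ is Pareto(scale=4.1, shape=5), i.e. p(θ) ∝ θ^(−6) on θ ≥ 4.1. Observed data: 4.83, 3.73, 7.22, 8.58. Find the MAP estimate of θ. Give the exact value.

θ̂_MAP = 8.58

The Uniform(0, θ) likelihood is θ^(−n) for θ ≥ max(xᵢ), zero otherwise. Here max(xᵢ) = 8.58.
Posterior ∝ θ^(−6) · θ^(−4) = θ^(−10) on θ ≥ max(4.1, 8.58) = 8.58.
This density is strictly decreasing in θ, so the posterior mode lies at the lower boundary of the support.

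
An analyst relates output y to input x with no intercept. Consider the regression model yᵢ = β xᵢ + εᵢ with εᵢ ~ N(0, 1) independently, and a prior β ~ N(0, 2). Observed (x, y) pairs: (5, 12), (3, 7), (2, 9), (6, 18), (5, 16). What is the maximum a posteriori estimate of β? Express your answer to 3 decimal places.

β̂_MAP = 2.884

log p(β | y) = −Σ(yᵢ − βxᵢ)²/(2·1) − β²/(2·2) + const.
Setting the derivative to zero: Σxᵢ(yᵢ − βxᵢ)/1 − β/2 = 0, so β = Σxᵢyᵢ / (Σxᵢ² + σ²/τ²).
Σxᵢyᵢ = 5·12 + 3·7 + 2·9 + 6·18 + 5·16 = 287; Σxᵢ² = 99; σ²/τ² = 0.5.
β̂_MAP = 287 / (99 + 0.5) = 287/99.5 ≈ 2.884.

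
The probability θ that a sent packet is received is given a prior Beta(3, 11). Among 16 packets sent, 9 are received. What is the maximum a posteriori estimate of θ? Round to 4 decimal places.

θ̂_MAP = 0.3929

Prior: Beta(3, 11).
Data: 9 successes in 16 trials. The binomial likelihood contributes θ^9(1−θ)^7, so the posterior is Beta(3+9, 11+7) = Beta(12, 18).
For Beta(a, b) with a, b > 1 the mode is (a−1)/(a+b−2) = 11/28 ≈ 0.3929.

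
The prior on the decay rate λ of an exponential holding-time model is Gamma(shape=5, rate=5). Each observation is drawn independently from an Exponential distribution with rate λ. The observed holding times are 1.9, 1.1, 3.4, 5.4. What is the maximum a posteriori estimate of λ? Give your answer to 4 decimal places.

λ̂_MAP = 0.4762

The Exponential(rate=λ) likelihood is ∝ λ^n e^(−λΣtᵢ). Here n = 4 and Σtᵢ = 1.9 + 1.1 + 3.4 + 5.4 = 11.8.
Posterior ∝ λ^4e^(−5λ) · λ^4e^(−11.8λ) = λ^8e^(−16.8λ), i.e. Gamma(9, 16.8).
Mode = (a−1)/b = 8/16.8 ≈ 0.4762.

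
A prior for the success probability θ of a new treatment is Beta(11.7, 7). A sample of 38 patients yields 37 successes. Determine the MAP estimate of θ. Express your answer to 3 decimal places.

Prior: Beta(11.7, 7).
Data: 37 successes in 38 trials. The binomial likelihood contributes θ^37(1−θ)^1, so the posterior is Beta(11.7+37, 7+1) = Beta(48.7, 8).
For Beta(a, b) with a, b > 1 the mode is (a−1)/(a+b−2) = 47.7/54.7 ≈ 0.872.

θ̂_MAP = 0.872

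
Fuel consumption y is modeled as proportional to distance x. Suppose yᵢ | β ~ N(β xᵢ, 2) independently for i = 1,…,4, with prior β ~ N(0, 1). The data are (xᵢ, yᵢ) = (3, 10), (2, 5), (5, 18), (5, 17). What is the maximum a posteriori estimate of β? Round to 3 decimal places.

β̂_MAP = 3.308

log p(β | y) = −Σ(yᵢ − βxᵢ)²/(2·2) − β²/(2·1) + const.
Setting the derivative to zero: Σxᵢ(yᵢ − βxᵢ)/2 − β/1 = 0, so β = Σxᵢyᵢ / (Σxᵢ² + σ²/τ²).
Σxᵢyᵢ = 3·10 + 2·5 + 5·18 + 5·17 = 215; Σxᵢ² = 63; σ²/τ² = 2.
β̂_MAP = 215 / (63 + 2) = 215/65 ≈ 3.308.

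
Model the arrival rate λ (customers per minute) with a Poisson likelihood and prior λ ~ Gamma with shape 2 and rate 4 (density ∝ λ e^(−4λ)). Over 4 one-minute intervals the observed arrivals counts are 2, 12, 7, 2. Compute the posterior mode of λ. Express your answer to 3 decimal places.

λ̂_MAP = 3.000

Σxᵢ = 2+12+7+2 = 23, with n = 4.
Posterior ∝ λe^(−4λ) · λ^23e^(−4λ) = λ^24e^(−8λ), i.e. Gamma(shape=25, rate=8).
The mode of a Gamma(a, b) with a ≥ 1 (shape–rate) is (a−1)/b = 24/8 ≈ 3.000.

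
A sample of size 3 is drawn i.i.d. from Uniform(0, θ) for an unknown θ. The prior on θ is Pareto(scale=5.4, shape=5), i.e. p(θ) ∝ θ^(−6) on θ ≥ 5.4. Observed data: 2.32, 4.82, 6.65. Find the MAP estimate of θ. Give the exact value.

θ̂_MAP = 6.65

The Uniform(0, θ) likelihood is θ^(−n) for θ ≥ max(xᵢ), zero otherwise. Here max(xᵢ) = 6.65.
Posterior ∝ θ^(−6) · θ^(−3) = θ^(−9) on θ ≥ max(5.4, 6.65) = 6.65.
This density is strictly decreasing in θ, so the posterior mode lies at the lower boundary of the support.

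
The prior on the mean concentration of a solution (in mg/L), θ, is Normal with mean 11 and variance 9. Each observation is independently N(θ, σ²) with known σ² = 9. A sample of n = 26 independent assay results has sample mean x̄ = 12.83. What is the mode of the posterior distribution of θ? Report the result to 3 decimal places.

θ̂_MAP = 12.762

n = 26, x̄ = 12.83.
For a Normal prior and Normal likelihood with known variance, the posterior is Normal; its mode equals its mean, the precision-weighted average.
Prior precision 1/σ₀² = 1/9; data precision n/σ² = 26/9.
θ̂ = ((1/9)·11 + (26/9)·12.83) / (1/9 + 26/9) = (5743/150)/3 = 5743/450 ≈ 12.762.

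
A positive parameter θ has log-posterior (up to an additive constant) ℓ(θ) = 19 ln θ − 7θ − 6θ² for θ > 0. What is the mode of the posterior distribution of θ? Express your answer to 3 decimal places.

ℓ'(θ) = 19/θ − 7 − 12θ. Setting this to zero and multiplying by θ: 12θ² + 7θ − 19 = 0.
θ = (−7 + √(7² + 4·12·19)) / (2·12) = (−7 + √961) / 24 = (−7 + 31)/24 = 1.
ℓ''(θ) = −19/θ² − 12 < 0, confirming a maximum.

θ̂_MAP = 1.000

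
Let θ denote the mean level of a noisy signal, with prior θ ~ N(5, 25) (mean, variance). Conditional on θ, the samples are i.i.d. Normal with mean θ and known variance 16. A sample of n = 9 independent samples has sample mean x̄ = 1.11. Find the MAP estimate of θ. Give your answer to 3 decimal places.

θ̂_MAP = 1.368

n = 9, x̄ = 1.11.
For a Normal prior and Normal likelihood with known variance, the posterior is Normal; its mode equals its mean, the precision-weighted average.
Prior precision 1/σ₀² = 1/25 = 0.04; data precision n/σ² = 9/16 = 0.5625.
θ̂ = (0.04·5 + 0.5625·1.11) / (0.04 + 0.5625) = 0.824375/0.6025 = 1319/964 ≈ 1.368.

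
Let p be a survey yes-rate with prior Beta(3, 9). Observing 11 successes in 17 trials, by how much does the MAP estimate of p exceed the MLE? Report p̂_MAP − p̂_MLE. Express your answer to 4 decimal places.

Posterior is Beta(14, 15); MAP = (14−1)/(29−2) = 13/27 ≈ 0.48148.
MLE ignores the prior: p̂_MLE = k/n = 11/17 ≈ 0.64706.
Difference = 13/27 − 11/17 = -76/459 ≈ -0.1656.

MAP − MLE = -0.1656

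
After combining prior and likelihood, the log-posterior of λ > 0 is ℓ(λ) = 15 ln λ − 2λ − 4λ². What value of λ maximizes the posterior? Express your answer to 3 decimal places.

ℓ'(λ) = 15/λ − 2 − 8λ. Setting this to zero and multiplying by λ: 8λ² + 2λ − 15 = 0.
λ = (−2 + √(2² + 4·8·15)) / (2·8) = (−2 + √484) / 16 = (−2 + 22)/16 = 5/4.
ℓ''(λ) = −15/λ² − 8 < 0, confirming a maximum.

λ̂_MAP = 1.250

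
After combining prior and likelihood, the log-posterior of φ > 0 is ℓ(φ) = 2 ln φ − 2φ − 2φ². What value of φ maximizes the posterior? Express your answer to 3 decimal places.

ℓ'(φ) = 2/φ − 2 − 4φ. Setting this to zero and multiplying by φ: 4φ² + 2φ − 2 = 0.
φ = (−2 + √(2² + 4·4·2)) / (2·4) = (−2 + √36) / 8 = (−2 + 6)/8 = 1/2.
ℓ''(φ) = −2/φ² − 4 < 0, confirming a maximum.

φ̂_MAP = 0.500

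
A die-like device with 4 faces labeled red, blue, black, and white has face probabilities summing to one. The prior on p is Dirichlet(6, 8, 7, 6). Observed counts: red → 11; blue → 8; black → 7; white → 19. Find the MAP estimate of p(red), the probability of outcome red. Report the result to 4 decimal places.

MAP estimate of p(red) = 0.2353

The posterior is Dirichlet(αᵢ + nᵢ) = Dirichlet(17, 16, 14, 25).
For a Dirichlet(a₁,…,a_K) with all aᵢ > 1, the mode has j-th component (aⱼ − 1)/(Σaᵢ − K).
Here Σaᵢ = 72 and K = 4, so p(red) = (17 − 1)/(72 − 4) = 16/68 ≈ 0.2353.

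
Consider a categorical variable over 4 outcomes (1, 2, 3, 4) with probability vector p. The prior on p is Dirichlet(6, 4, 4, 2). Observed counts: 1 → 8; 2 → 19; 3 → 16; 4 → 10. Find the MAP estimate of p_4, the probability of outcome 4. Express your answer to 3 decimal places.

MAP estimate: 0.169

The posterior is Dirichlet(αᵢ + nᵢ) = Dirichlet(14, 23, 20, 12).
For a Dirichlet(a₁,…,a_K) with all aᵢ > 1, the mode has j-th component (aⱼ − 1)/(Σaᵢ − K).
Here Σaᵢ = 69 and K = 4, so p_4 = (12 − 1)/(69 − 4) = 11/65 ≈ 0.169.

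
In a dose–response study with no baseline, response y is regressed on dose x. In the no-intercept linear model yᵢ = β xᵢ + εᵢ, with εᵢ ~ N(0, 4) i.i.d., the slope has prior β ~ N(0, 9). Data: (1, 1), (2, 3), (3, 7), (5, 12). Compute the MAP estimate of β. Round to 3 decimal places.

log p(β | y) = −Σ(yᵢ − βxᵢ)²/(2·4) − β²/(2·9) + const.
Setting the derivative to zero: Σxᵢ(yᵢ − βxᵢ)/4 − β/9 = 0, so β = Σxᵢyᵢ / (Σxᵢ² + σ²/τ²).
Σxᵢyᵢ = 1·1 + 2·3 + 3·7 + 5·12 = 88; Σxᵢ² = 39; σ²/τ² = 4/9.
β̂_MAP = 88 / (39 + 4/9) = 88/(355/9) = 792/355 ≈ 2.231.

β̂_MAP = 2.231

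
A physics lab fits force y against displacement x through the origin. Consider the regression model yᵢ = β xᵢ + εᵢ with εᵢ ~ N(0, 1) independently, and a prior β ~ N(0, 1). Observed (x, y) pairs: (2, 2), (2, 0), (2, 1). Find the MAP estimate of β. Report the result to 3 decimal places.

log p(β | y) = −Σ(yᵢ − βxᵢ)²/(2·1) − β²/(2·1) + const.
Setting the derivative to zero: Σxᵢ(yᵢ − βxᵢ)/1 − β/1 = 0, so β = Σxᵢyᵢ / (Σxᵢ² + σ²/τ²).
Σxᵢyᵢ = 2·2 + 2·0 + 2·1 = 6; Σxᵢ² = 12; σ²/τ² = 1.
β̂_MAP = 6 / (12 + 1) = 6/13 ≈ 0.462.

β̂_MAP = 0.462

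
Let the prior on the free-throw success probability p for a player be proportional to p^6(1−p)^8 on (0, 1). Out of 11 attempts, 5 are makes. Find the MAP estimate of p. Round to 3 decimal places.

The prior density ∝ p^6(1−p)^8 is the kernel of Beta(7, 9).
Data: 5 successes in 11 trials. The binomial likelihood contributes p^5(1−p)^6, so the posterior is Beta(7+5, 9+6) = Beta(12, 15).
For Beta(a, b) with a, b > 1 the mode is (a−1)/(a+b−2) = 11/25 ≈ 0.440.

p̂_MAP = 0.440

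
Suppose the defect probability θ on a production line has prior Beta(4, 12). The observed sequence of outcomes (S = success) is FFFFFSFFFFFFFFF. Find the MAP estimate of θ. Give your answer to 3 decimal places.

θ̂_MAP = 0.138

Prior: Beta(4, 12).
Data: 1 success in 15 trials (from the sequence). The binomial likelihood contributes θ(1−θ)^14, so the posterior is Beta(4+1, 12+14) = Beta(5, 26).
For Beta(a, b) with a, b > 1 the mode is (a−1)/(a+b−2) = 4/29 ≈ 0.138.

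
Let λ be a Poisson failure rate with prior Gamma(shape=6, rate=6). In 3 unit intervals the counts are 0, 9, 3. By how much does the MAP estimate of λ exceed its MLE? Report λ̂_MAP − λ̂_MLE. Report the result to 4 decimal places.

Σxᵢ = 12. Posterior is Gamma(18, 9); MAP = (18−1)/9 = 17/9 ≈ 1.88889.
MLE = x̄ = 12/3 ≈ 4.00000.
Difference = 17/9 − 12/3 = -19/9 ≈ -2.1111.

MAP − MLE = -2.1111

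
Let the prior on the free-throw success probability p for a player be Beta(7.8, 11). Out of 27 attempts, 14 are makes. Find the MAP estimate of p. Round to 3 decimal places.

Prior: Beta(7.8, 11).
Data: 14 successes in 27 trials. The binomial likelihood contributes p^14(1−p)^13, so the posterior is Beta(7.8+14, 11+13) = Beta(21.8, 24).
For Beta(a, b) with a, b > 1 the mode is (a−1)/(a+b−2) = 20.8/43.8 ≈ 0.475.

p̂_MAP = 0.475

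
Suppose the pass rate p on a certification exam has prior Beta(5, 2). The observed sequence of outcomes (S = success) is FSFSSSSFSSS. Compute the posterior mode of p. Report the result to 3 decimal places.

Prior: Beta(5, 2).
Data: 8 successes in 11 trials (from the sequence). The binomial likelihood contributes p^8(1−p)^3, so the posterior is Beta(5+8, 2+3) = Beta(13, 5).
For Beta(a, b) with a, b > 1 the mode is (a−1)/(a+b−2) = 12/16 ≈ 0.750.

p̂_MAP = 0.750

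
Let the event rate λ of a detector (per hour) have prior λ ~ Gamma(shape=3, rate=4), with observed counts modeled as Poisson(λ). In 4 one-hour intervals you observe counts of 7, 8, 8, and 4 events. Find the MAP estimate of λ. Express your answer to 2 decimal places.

λ̂_MAP = 3.63

Σxᵢ = 7+8+8+4 = 27, with n = 4.
Posterior ∝ λ^2e^(−4λ) · λ^27e^(−4λ) = λ^29e^(−8λ), i.e. Gamma(shape=30, rate=8).
The mode of a Gamma(a, b) with a ≥ 1 (shape–rate) is (a−1)/b = 29/8 ≈ 3.63.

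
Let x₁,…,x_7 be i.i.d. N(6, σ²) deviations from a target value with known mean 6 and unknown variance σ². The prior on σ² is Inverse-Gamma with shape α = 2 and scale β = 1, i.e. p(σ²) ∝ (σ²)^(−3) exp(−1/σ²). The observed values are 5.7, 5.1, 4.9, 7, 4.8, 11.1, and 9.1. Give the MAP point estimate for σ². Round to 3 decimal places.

Sum of squared deviations about the known mean: SS = (5.7−6)² + (5.1−6)² + (4.9−6)² + (7−6)² + (4.8−6)² + (11.1−6)² + (9.1−6)² = 40.17.
The Normal likelihood contributes (σ²)^(−n/2) exp(−SS/(2σ²)), so the posterior is Inverse-Gamma(α + n/2, β + SS/2) = Inverse-Gamma(5.5, 21.085).
The mode of Inverse-Gamma(a, b) is b/(a+1) = 21.085/6.5 ≈ 3.244.

σ̂²_MAP = 3.244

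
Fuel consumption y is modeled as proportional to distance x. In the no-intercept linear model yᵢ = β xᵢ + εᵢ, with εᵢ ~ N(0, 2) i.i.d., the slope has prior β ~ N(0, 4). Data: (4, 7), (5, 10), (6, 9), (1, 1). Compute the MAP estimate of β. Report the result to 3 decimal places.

log p(β | y) = −Σ(yᵢ − βxᵢ)²/(2·2) − β²/(2·4) + const.
Setting the derivative to zero: Σxᵢ(yᵢ − βxᵢ)/2 − β/4 = 0, so β = Σxᵢyᵢ / (Σxᵢ² + σ²/τ²).
Σxᵢyᵢ = 4·7 + 5·10 + 6·9 + 1·1 = 133; Σxᵢ² = 78; σ²/τ² = 0.5.
β̂_MAP = 133 / (78 + 0.5) = 133/78.5 ≈ 1.694.

β̂_MAP = 1.694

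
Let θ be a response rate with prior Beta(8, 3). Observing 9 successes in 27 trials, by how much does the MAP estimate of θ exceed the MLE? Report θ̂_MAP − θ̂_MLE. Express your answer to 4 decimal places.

MAP − MLE = 0.1111

Posterior is Beta(17, 21); MAP = (17−1)/(38−2) = 16/36 ≈ 0.44444.
MLE ignores the prior: θ̂_MLE = k/n = 9/27 ≈ 0.33333.
Difference = 16/36 − 9/27 = 1/9 ≈ 0.1111.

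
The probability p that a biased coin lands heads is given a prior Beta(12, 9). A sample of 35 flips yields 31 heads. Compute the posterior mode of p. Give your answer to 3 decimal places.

Prior: Beta(12, 9).
Data: 31 successes in 35 trials. The binomial likelihood contributes p^31(1−p)^4, so the posterior is Beta(12+31, 9+4) = Beta(43, 13).
For Beta(a, b) with a, b > 1 the mode is (a−1)/(a+b−2) = 42/54 ≈ 0.778.

p̂_MAP = 0.778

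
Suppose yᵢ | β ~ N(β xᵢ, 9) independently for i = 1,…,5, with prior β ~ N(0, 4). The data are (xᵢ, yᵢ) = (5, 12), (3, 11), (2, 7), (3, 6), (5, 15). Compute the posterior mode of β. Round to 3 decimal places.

β̂_MAP = 2.694

log p(β | y) = −Σ(yᵢ − βxᵢ)²/(2·9) − β²/(2·4) + const.
Setting the derivative to zero: Σxᵢ(yᵢ − βxᵢ)/9 − β/4 = 0, so β = Σxᵢyᵢ / (Σxᵢ² + σ²/τ²).
Σxᵢyᵢ = 5·12 + 3·11 + 2·7 + 3·6 + 5·15 = 200; Σxᵢ² = 72; σ²/τ² = 2.25.
β̂_MAP = 200 / (72 + 2.25) = 200/74.25 ≈ 2.694.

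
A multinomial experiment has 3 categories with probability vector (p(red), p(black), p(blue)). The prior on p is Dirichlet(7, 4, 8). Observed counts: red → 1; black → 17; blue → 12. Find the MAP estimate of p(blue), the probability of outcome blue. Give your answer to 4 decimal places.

MAP estimate of p(blue) = 0.4130

The posterior is Dirichlet(αᵢ + nᵢ) = Dirichlet(8, 21, 20).
For a Dirichlet(a₁,…,a_K) with all aᵢ > 1, the mode has j-th component (aⱼ − 1)/(Σaᵢ − K).
Here Σaᵢ = 49 and K = 3, so p(blue) = (20 − 1)/(49 − 3) = 19/46 ≈ 0.4130.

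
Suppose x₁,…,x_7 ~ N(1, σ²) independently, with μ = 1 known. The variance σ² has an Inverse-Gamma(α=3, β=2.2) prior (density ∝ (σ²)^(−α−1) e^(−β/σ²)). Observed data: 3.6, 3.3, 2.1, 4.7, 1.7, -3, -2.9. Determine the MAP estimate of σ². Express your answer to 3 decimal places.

σ̂²_MAP = 4.203

Sum of squared deviations about the known mean: SS = (3.6−1)² + (3.3−1)² + (2.1−1)² + (4.7−1)² + (1.7−1)² + (-3−1)² + (-2.9−1)² = 58.65.
The Normal likelihood contributes (σ²)^(−n/2) exp(−SS/(2σ²)), so the posterior is Inverse-Gamma(α + n/2, β + SS/2) = Inverse-Gamma(6.5, 31.525).
The mode of Inverse-Gamma(a, b) is b/(a+1) = 31.525/7.5 ≈ 4.203.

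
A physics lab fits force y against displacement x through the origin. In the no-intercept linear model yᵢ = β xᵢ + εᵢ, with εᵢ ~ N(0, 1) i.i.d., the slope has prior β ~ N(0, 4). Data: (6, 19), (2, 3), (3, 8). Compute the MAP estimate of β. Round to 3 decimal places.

log p(β | y) = −Σ(yᵢ − βxᵢ)²/(2·1) − β²/(2·4) + const.
Setting the derivative to zero: Σxᵢ(yᵢ − βxᵢ)/1 − β/4 = 0, so β = Σxᵢyᵢ / (Σxᵢ² + σ²/τ²).
Σxᵢyᵢ = 6·19 + 2·3 + 3·8 = 144; Σxᵢ² = 49; σ²/τ² = 0.25.
β̂_MAP = 144 / (49 + 0.25) = 144/49.25 ≈ 2.924.

β̂_MAP = 2.924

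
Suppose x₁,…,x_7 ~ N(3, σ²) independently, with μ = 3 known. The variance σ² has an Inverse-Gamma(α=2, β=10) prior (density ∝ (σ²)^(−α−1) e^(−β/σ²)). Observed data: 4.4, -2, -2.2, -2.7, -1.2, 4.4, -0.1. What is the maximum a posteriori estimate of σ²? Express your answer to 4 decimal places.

σ̂²_MAP = 10.4385

Sum of squared deviations about the known mean: SS = (4.4−3)² + (-2−3)² + (-2.2−3)² + (-2.7−3)² + (-1.2−3)² + (4.4−3)² + (-0.1−3)² = 115.7.
The Normal likelihood contributes (σ²)^(−n/2) exp(−SS/(2σ²)), so the posterior is Inverse-Gamma(α + n/2, β + SS/2) = Inverse-Gamma(5.5, 67.85).
The mode of Inverse-Gamma(a, b) is b/(a+1) = 67.85/6.5 ≈ 10.4385.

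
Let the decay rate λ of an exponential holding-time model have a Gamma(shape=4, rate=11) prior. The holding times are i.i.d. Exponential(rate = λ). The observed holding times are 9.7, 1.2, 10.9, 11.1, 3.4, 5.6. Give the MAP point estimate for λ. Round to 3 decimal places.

The Exponential(rate=λ) likelihood is ∝ λ^n e^(−λΣtᵢ). Here n = 6 and Σtᵢ = 9.7 + 1.2 + 10.9 + 11.1 + 3.4 + 5.6 = 41.9.
Posterior ∝ λ^3e^(−11λ) · λ^6e^(−41.9λ) = λ^9e^(−52.9λ), i.e. Gamma(10, 52.9).
Mode = (a−1)/b = 9/52.9 ≈ 0.170.

λ̂_MAP = 0.170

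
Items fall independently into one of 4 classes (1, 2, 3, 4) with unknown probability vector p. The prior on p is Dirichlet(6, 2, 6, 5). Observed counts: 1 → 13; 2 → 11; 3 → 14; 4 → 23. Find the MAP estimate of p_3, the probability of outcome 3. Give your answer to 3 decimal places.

The posterior is Dirichlet(αᵢ + nᵢ) = Dirichlet(19, 13, 20, 28).
For a Dirichlet(a₁,…,a_K) with all aᵢ > 1, the mode has j-th component (aⱼ − 1)/(Σaᵢ − K).
Here Σaᵢ = 80 and K = 4, so p_3 = (20 − 1)/(80 − 4) = 19/76 ≈ 0.250.

MAP estimate: 0.250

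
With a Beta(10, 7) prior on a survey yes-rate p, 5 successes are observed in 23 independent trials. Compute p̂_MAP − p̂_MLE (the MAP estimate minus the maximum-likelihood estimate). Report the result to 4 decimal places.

Posterior is Beta(15, 25); MAP = (15−1)/(40−2) = 14/38 ≈ 0.36842.
MLE ignores the prior: p̂_MLE = k/n = 5/23 ≈ 0.21739.
Difference = 14/38 − 5/23 = 66/437 ≈ 0.1510.

MAP − MLE = 0.1510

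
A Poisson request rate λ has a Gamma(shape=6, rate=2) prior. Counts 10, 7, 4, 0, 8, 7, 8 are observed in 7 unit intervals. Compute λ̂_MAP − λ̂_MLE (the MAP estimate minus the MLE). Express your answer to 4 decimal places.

Σxᵢ = 44. Posterior is Gamma(50, 9); MAP = (50−1)/9 = 49/9 ≈ 5.44444.
MLE = x̄ = 44/7 ≈ 6.28571.
Difference = 49/9 − 44/7 = -53/63 ≈ -0.8413.

MAP − MLE = -0.8413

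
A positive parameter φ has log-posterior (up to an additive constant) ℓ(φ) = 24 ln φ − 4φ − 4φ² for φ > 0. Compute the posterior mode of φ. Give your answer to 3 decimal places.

φ̂_MAP = 1.500

ℓ'(φ) = 24/φ − 4 − 8φ. Setting this to zero and multiplying by φ: 8φ² + 4φ − 24 = 0.
φ = (−4 + √(4² + 4·8·24)) / (2·8) = (−4 + √784) / 16 = (−4 + 28)/16 = 3/2.
ℓ''(φ) = −24/φ² − 8 < 0, confirming a maximum.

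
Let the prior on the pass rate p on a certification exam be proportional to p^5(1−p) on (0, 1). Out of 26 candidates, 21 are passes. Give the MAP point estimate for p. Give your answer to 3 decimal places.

The prior density ∝ p^5(1−p)^1 is the kernel of Beta(6, 2).
Data: 21 successes in 26 trials. The binomial likelihood contributes p^21(1−p)^5, so the posterior is Beta(6+21, 2+5) = Beta(27, 7).
For Beta(a, b) with a, b > 1 the mode is (a−1)/(a+b−2) = 26/32 ≈ 0.813.

p̂_MAP = 0.813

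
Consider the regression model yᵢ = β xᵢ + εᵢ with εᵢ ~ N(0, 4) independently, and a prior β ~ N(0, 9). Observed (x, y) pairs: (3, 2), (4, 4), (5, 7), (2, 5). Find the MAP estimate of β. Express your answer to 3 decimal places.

log p(β | y) = −Σ(yᵢ − βxᵢ)²/(2·4) − β²/(2·9) + const.
Setting the derivative to zero: Σxᵢ(yᵢ − βxᵢ)/4 − β/9 = 0, so β = Σxᵢyᵢ / (Σxᵢ² + σ²/τ²).
Σxᵢyᵢ = 3·2 + 4·4 + 5·7 + 2·5 = 67; Σxᵢ² = 54; σ²/τ² = 4/9.
β̂_MAP = 67 / (54 + 4/9) = 67/(490/9) = 603/490 ≈ 1.231.

β̂_MAP = 1.231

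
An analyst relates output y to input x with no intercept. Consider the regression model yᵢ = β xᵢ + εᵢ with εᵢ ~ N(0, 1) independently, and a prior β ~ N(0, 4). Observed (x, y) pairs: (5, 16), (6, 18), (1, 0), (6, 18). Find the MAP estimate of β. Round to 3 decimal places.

β̂_MAP = 3.013

log p(β | y) = −Σ(yᵢ − βxᵢ)²/(2·1) − β²/(2·4) + const.
Setting the derivative to zero: Σxᵢ(yᵢ − βxᵢ)/1 − β/4 = 0, so β = Σxᵢyᵢ / (Σxᵢ² + σ²/τ²).
Σxᵢyᵢ = 5·16 + 6·18 + 1·0 + 6·18 = 296; Σxᵢ² = 98; σ²/τ² = 0.25.
β̂_MAP = 296 / (98 + 0.25) = 296/98.25 ≈ 3.013.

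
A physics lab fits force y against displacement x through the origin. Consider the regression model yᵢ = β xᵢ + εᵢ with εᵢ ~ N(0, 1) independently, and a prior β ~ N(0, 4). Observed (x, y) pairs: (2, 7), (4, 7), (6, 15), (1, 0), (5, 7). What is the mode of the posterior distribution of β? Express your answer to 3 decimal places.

β̂_MAP = 2.030

log p(β | y) = −Σ(yᵢ − βxᵢ)²/(2·1) − β²/(2·4) + const.
Setting the derivative to zero: Σxᵢ(yᵢ − βxᵢ)/1 − β/4 = 0, so β = Σxᵢyᵢ / (Σxᵢ² + σ²/τ²).
Σxᵢyᵢ = 2·7 + 4·7 + 6·15 + 1·0 + 5·7 = 167; Σxᵢ² = 82; σ²/τ² = 0.25.
β̂_MAP = 167 / (82 + 0.25) = 167/82.25 ≈ 2.030.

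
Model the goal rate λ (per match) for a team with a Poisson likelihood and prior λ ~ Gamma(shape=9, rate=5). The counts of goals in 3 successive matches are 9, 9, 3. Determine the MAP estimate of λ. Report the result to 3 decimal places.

λ̂_MAP = 3.625

Σxᵢ = 9+9+3 = 21, with n = 3.
Posterior ∝ λ^8e^(−5λ) · λ^21e^(−3λ) = λ^29e^(−8λ), i.e. Gamma(shape=30, rate=8).
The mode of a Gamma(a, b) with a ≥ 1 (shape–rate) is (a−1)/b = 29/8 ≈ 3.625.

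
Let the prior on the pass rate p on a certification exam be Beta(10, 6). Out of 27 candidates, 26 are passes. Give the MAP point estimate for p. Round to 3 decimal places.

p̂_MAP = 0.854

Prior: Beta(10, 6).
Data: 26 successes in 27 trials. The binomial likelihood contributes p^26(1−p)^1, so the posterior is Beta(10+26, 6+1) = Beta(36, 7).
For Beta(a, b) with a, b > 1 the mode is (a−1)/(a+b−2) = 35/41 ≈ 0.854.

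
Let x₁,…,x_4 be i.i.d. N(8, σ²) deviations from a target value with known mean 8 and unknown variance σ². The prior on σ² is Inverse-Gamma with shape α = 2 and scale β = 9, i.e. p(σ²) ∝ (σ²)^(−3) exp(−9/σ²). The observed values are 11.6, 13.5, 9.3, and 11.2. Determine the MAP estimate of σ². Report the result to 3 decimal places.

σ̂²_MAP = 7.314

Sum of squared deviations about the known mean: SS = (11.6−8)² + (13.5−8)² + (9.3−8)² + (11.2−8)² = 55.14.
The Normal likelihood contributes (σ²)^(−n/2) exp(−SS/(2σ²)), so the posterior is Inverse-Gamma(α + n/2, β + SS/2) = Inverse-Gamma(4, 36.57).
The mode of Inverse-Gamma(a, b) is b/(a+1) = 36.57/5 ≈ 7.314.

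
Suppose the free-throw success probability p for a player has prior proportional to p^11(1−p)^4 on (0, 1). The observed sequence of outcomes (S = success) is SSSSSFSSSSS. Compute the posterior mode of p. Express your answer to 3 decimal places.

The prior density ∝ p^11(1−p)^4 is the kernel of Beta(12, 5).
Data: 10 successes in 11 trials (from the sequence). The binomial likelihood contributes p^10(1−p)^1, so the posterior is Beta(12+10, 5+1) = Beta(22, 6).
For Beta(a, b) with a, b > 1 the mode is (a−1)/(a+b−2) = 21/26 ≈ 0.808.

p̂_MAP = 0.808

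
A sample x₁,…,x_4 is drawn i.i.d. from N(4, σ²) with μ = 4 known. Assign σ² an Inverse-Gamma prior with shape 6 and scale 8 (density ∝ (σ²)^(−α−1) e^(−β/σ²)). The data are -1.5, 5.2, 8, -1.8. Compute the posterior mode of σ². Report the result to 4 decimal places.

Sum of squared deviations about the known mean: SS = (-1.5−4)² + (5.2−4)² + (8−4)² + (-1.8−4)² = 81.33.
The Normal likelihood contributes (σ²)^(−n/2) exp(−SS/(2σ²)), so the posterior is Inverse-Gamma(α + n/2, β + SS/2) = Inverse-Gamma(8, 48.665).
The mode of Inverse-Gamma(a, b) is b/(a+1) = 48.665/9 ≈ 5.4072.

σ̂²_MAP = 5.4072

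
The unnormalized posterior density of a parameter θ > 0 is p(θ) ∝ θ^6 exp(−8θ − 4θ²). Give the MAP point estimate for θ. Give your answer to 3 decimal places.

ℓ'(θ) = 6/θ − 8 − 8θ. Setting this to zero and multiplying by θ: 8θ² + 8θ − 6 = 0.
θ = (−8 + √(8² + 4·8·6)) / (2·8) = (−8 + √256) / 16 = (−8 + 16)/16 = 1/2.
ℓ''(θ) = −6/θ² − 8 < 0, confirming a maximum.

θ̂_MAP = 0.500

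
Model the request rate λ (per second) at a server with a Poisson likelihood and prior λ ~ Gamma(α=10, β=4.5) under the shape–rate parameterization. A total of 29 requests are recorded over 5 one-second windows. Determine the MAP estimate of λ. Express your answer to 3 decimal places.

λ̂_MAP = 4.000

Σxᵢ = 29, n = 5.
Posterior ∝ λ^9e^(−4.5λ) · λ^29e^(−5λ) = λ^38e^(−9.5λ), i.e. Gamma(shape=39, rate=9.5).
The mode of a Gamma(a, b) with a ≥ 1 (shape–rate) is (a−1)/b = 38/9.5 ≈ 4.000.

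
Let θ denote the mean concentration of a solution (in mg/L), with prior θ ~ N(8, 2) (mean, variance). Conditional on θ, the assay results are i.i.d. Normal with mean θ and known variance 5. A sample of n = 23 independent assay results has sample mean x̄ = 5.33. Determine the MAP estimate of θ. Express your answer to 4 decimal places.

n = 23, x̄ = 5.33.
For a Normal prior and Normal likelihood with known variance, the posterior is Normal; its mode equals its mean, the precision-weighted average.
Prior precision 1/σ₀² = 1/2 = 0.5; data precision n/σ² = 23/5 = 4.6.
θ̂ = (0.5·8 + 4.6·5.33) / (0.5 + 4.6) = 28.518/5.1 = 4753/850 ≈ 5.5918.

θ̂_MAP = 5.5918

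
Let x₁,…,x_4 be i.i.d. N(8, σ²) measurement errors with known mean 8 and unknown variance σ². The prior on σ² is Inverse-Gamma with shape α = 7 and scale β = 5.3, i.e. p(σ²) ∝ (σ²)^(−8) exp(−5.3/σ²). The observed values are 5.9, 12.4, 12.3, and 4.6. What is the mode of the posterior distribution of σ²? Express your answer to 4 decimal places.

σ̂²_MAP = 3.2210

Sum of squared deviations about the known mean: SS = (5.9−8)² + (12.4−8)² + (12.3−8)² + (4.6−8)² = 53.82.
The Normal likelihood contributes (σ²)^(−n/2) exp(−SS/(2σ²)), so the posterior is Inverse-Gamma(α + n/2, β + SS/2) = Inverse-Gamma(9, 32.21).
The mode of Inverse-Gamma(a, b) is b/(a+1) = 32.21/10 ≈ 3.2210.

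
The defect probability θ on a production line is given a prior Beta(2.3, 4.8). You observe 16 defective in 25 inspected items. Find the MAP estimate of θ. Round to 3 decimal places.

θ̂_MAP = 0.575

Prior: Beta(2.3, 4.8).
Data: 16 successes in 25 trials. The binomial likelihood contributes θ^16(1−θ)^9, so the posterior is Beta(2.3+16, 4.8+9) = Beta(18.3, 13.8).
For Beta(a, b) with a, b > 1 the mode is (a−1)/(a+b−2) = 17.3/30.1 ≈ 0.575.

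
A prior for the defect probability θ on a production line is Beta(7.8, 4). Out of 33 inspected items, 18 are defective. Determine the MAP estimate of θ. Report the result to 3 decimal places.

θ̂_MAP = 0.579

Prior: Beta(7.8, 4).
Data: 18 successes in 33 trials. The binomial likelihood contributes θ^18(1−θ)^15, so the posterior is Beta(7.8+18, 4+15) = Beta(25.8, 19).
For Beta(a, b) with a, b > 1 the mode is (a−1)/(a+b−2) = 24.8/42.8 ≈ 0.579.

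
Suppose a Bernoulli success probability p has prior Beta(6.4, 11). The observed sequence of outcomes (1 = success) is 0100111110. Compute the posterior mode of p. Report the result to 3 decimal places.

p̂_MAP = 0.449

Prior: Beta(6.4, 11).
Data: 6 successes in 10 trials (from the sequence). The binomial likelihood contributes p^6(1−p)^4, so the posterior is Beta(6.4+6, 11+4) = Beta(12.4, 15).
For Beta(a, b) with a, b > 1 the mode is (a−1)/(a+b−2) = 11.4/25.4 ≈ 0.449.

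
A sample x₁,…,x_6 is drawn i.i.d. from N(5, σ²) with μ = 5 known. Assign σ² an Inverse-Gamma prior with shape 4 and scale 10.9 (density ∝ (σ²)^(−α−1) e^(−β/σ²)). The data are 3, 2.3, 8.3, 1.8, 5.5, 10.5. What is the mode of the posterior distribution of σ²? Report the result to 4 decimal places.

σ̂²_MAP = 5.2950

Sum of squared deviations about the known mean: SS = (3−5)² + (2.3−5)² + (8.3−5)² + (1.8−5)² + (5.5−5)² + (10.5−5)² = 62.92.
The Normal likelihood contributes (σ²)^(−n/2) exp(−SS/(2σ²)), so the posterior is Inverse-Gamma(α + n/2, β + SS/2) = Inverse-Gamma(7, 42.36).
The mode of Inverse-Gamma(a, b) is b/(a+1) = 42.36/8 ≈ 5.2950.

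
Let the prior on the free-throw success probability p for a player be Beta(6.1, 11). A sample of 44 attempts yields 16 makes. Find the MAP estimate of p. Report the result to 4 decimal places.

Prior: Beta(6.1, 11).
Data: 16 successes in 44 trials. The binomial likelihood contributes p^16(1−p)^28, so the posterior is Beta(6.1+16, 11+28) = Beta(22.1, 39).
For Beta(a, b) with a, b > 1 the mode is (a−1)/(a+b−2) = 21.1/59.1 ≈ 0.3570.

p̂_MAP = 0.3570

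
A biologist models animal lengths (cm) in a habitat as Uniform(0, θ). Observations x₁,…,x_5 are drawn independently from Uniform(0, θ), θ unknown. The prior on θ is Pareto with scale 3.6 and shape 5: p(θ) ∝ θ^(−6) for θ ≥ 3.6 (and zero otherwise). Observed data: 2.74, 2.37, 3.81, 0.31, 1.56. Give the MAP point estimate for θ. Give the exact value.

The Uniform(0, θ) likelihood is θ^(−n) for θ ≥ max(xᵢ), zero otherwise. Here max(xᵢ) = 3.81.
Posterior ∝ θ^(−6) · θ^(−5) = θ^(−11) on θ ≥ max(3.6, 3.81) = 3.81.
This density is strictly decreasing in θ, so the posterior mode lies at the lower boundary of the support.

θ̂_MAP = 3.81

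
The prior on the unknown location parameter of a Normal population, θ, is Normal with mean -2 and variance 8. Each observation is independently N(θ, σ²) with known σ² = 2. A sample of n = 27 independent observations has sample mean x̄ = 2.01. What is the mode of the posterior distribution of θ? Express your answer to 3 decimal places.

n = 27, x̄ = 2.01.
For a Normal prior and Normal likelihood with known variance, the posterior is Normal; its mode equals its mean, the precision-weighted average.
Prior precision 1/σ₀² = 1/8 = 0.125; data precision n/σ² = 27/2 = 13.5.
θ̂ = (0.125·(-2) + 13.5·2.01) / (0.125 + 13.5) = 26.885/13.625 = 5377/2725 ≈ 1.973.

θ̂_MAP = 1.973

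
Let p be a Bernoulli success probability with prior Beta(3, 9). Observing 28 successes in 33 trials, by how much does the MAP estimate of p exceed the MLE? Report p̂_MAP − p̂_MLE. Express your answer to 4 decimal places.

Posterior is Beta(31, 14); MAP = (31−1)/(45−2) = 30/43 ≈ 0.69767.
MLE ignores the prior: p̂_MLE = k/n = 28/33 ≈ 0.84848.
Difference = 30/43 − 28/33 = -214/1419 ≈ -0.1508.

MAP − MLE = -0.1508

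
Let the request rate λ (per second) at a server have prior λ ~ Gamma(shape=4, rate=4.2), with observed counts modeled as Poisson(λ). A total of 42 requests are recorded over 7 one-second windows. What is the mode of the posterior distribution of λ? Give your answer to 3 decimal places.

λ̂_MAP = 4.018

Σxᵢ = 42, n = 7.
Posterior ∝ λ^3e^(−4.2λ) · λ^42e^(−7λ) = λ^45e^(−11.2λ), i.e. Gamma(shape=46, rate=11.2).
The mode of a Gamma(a, b) with a ≥ 1 (shape–rate) is (a−1)/b = 45/11.2 ≈ 4.018.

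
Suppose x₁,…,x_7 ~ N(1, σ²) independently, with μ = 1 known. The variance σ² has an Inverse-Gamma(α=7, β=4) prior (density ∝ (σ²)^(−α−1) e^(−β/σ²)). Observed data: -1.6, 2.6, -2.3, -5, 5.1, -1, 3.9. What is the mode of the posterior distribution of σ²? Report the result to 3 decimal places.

σ̂²_MAP = 4.062

Sum of squared deviations about the known mean: SS = (-1.6−1)² + (2.6−1)² + (-2.3−1)² + (-5−1)² + (5.1−1)² + (-1−1)² + (3.9−1)² = 85.43.
The Normal likelihood contributes (σ²)^(−n/2) exp(−SS/(2σ²)), so the posterior is Inverse-Gamma(α + n/2, β + SS/2) = Inverse-Gamma(10.5, 46.715).
The mode of Inverse-Gamma(a, b) is b/(a+1) = 46.715/11.5 ≈ 4.062.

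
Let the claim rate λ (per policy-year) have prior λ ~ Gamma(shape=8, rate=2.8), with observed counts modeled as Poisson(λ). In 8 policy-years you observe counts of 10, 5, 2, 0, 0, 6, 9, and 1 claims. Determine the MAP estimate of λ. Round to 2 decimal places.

λ̂_MAP = 3.70

Σxᵢ = 10+5+2+0+0+6+9+1 = 33, with n = 8.
Posterior ∝ λ^7e^(−2.8λ) · λ^33e^(−8λ) = λ^40e^(−10.8λ), i.e. Gamma(shape=41, rate=10.8).
The mode of a Gamma(a, b) with a ≥ 1 (shape–rate) is (a−1)/b = 40/10.8 ≈ 3.70.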